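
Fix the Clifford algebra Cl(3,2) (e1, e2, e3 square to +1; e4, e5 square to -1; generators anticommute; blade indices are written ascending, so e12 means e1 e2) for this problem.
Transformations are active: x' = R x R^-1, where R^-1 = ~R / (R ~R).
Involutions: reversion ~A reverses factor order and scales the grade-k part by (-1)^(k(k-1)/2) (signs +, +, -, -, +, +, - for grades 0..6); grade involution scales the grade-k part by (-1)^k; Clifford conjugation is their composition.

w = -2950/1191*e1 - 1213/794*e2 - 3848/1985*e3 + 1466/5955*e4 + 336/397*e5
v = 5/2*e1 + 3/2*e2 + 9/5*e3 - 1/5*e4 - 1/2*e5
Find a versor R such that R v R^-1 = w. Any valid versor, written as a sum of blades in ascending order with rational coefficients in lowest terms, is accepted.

Take R = v + w = 55/2382*e1 - 11/397*e2 - 55/397*e3 + 55/1191*e4 + 275/794*e5. Because q(v) = q(w) = 229/20, conjugation by R sends v exactly to w.
Answer: 55/2382*e1 - 11/397*e2 - 55/397*e3 + 55/1191*e4 + 275/794*e5


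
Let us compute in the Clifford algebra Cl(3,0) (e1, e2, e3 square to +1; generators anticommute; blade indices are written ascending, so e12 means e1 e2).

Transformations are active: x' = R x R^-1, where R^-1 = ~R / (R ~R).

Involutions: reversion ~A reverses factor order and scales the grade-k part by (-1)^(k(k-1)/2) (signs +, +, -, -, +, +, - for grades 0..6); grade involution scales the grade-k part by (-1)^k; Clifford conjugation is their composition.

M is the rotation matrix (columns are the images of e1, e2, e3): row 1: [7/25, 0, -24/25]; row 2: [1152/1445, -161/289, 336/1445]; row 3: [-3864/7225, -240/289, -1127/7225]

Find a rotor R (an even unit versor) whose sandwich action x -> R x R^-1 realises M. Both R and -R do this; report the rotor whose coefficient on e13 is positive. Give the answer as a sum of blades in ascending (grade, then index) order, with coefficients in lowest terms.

Method: write R = a + b12*e12 + b13*e13 + b23*e23 with a^2 + b12^2 + b13^2 + b23^2 = 1 (so R^-1 = ~R). Expanding the columns R e_j ~R gives tr M = 4a^2 - 1 and, from the antisymmetric part, M21 - M12 = -4a*b12, M13 - M31 = 4a*b13, M32 - M23 = -4a*b23.
Here tr M = -3129/7225, so a^2 = (1 + tr M)/4 = 1024/7225 and a = ±32/85. Taking a = 32/85: M21 - M12 = 1152/1445, M13 - M31 = -3072/7225, M32 - M23 = -1536/1445, giving b12 = -9/17, b13 = -24/85, b23 = 12/17, i.e. R = 32/85 - 9/17*e12 - 24/85*e13 + 12/17*e23.
Its e13 coefficient is negative, so report the other preimage -R.
Answer: -32/85 + 9/17*e12 + 24/85*e13 - 12/17*e23. Recall the cover is two-to-one: with M of trace -3129/7225, both preimages act alike, and the stated e13 sign chooses the sheet.


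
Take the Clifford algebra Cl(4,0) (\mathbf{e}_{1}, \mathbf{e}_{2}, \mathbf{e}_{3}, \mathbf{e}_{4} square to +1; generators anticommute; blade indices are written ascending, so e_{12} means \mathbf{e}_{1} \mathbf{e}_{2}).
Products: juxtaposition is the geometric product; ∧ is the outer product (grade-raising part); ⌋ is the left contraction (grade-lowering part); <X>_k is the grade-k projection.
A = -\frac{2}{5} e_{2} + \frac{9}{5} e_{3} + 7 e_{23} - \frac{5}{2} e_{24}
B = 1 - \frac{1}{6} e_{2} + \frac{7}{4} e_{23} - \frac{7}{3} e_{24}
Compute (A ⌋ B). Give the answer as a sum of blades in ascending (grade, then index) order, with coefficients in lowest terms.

step 1: -\frac{1081}{60} - \frac{63}{20} e_{2} - \frac{7}{10} e_{3} + \frac{14}{15} e_{4}
Answer: -\frac{1081}{60} - \frac{63}{20} e_{2} - \frac{7}{10} e_{3} + \frac{14}{15} e_{4}


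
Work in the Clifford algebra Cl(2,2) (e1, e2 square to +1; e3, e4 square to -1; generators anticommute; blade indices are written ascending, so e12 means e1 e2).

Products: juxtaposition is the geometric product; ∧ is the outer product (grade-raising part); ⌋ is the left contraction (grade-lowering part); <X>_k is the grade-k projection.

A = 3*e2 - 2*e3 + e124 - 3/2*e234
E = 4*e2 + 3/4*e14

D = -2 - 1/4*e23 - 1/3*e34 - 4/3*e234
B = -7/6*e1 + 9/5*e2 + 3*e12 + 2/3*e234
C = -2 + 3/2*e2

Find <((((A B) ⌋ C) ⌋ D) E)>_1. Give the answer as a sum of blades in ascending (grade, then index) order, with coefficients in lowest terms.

step 1: 32/5 - 9*e1 - 3*e4 + 7/2*e12 - 3*e13 - 9/5*e14 + 18/5*e23 - 5/2*e24 - 7/10*e34 - 6*e123 + 9/2*e134 - 7/4*e1234
step 2: -64/5 + 48/5*e2
step 3: 128/5 - 12/5*e3 + 16/5*e23 - 128/15*e34 + 256/15*e234
step 4: 512/5*e2 - 64/5*e3 + 32/5*e13 + 96/5*e14 + 48/5*e23 + 1024/15*e34 + 64/5*e123 + 9/5*e134 - 512/15*e234 + 12/5*e1234
step 5: 512/5*e2 - 64/5*e3
Answer: 512/5*e2 - 64/5*e3


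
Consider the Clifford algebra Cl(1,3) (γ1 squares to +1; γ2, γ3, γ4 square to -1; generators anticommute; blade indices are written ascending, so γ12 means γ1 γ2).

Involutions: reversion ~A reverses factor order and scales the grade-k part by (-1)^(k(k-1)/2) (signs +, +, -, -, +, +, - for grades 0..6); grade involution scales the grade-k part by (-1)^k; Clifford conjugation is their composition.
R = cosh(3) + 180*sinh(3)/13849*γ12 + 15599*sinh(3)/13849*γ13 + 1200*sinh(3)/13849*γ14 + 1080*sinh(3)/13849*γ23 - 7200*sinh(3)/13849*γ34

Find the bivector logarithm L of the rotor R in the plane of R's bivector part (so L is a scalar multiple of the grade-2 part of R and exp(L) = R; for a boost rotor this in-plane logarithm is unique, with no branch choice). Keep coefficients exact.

The scalar part of R is cosh(3), which fixes the rapidity magnitude through cosh (cosh is even, so it cannot fix the sign — the bivector part carries that); dividing the bivector part by sinh of the rapidity gives the plane, and L = rapidity * plane, where the joint sign ambiguity of (rapidity, plane) cancels in the product.
Concretely: cosh(rapidity) = cosh(3) gives rapidity = ±3, and since rapidity/sinh(rapidity) is even the sign is immaterial: L = (rapidity/sinh(rapidity)) * <R>_2 = (3/sinh(3)) * <R>_2.
Answer: 540/13849*γ12 + 46797/13849*γ13 + 3600/13849*γ14 + 3240/13849*γ23 - 21600/13849*γ34


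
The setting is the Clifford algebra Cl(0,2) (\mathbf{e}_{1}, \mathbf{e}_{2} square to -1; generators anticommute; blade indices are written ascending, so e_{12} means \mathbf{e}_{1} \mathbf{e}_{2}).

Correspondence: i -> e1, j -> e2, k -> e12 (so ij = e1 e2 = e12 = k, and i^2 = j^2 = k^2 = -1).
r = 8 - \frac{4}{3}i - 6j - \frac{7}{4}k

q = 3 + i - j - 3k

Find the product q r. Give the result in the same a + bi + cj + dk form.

In blades: q = 3 + e_{1} - e_{2} - 3 e_{12}, r = 8 - \frac{4}{3} e_{1} - 6 e_{2} - \frac{7}{4} e_{12}.
Distribute q over r term by term (generator squares from the signature, products reordered to ascending indices): (3)*r = 24 - 4 e_{1} - 18 e_{2} - \frac{21}{4} e_{12}; (e_{1})*r = \frac{4}{3} + 8 e_{1} + \frac{7}{4} e_{2} - 6 e_{12}; (-e_{2})*r = -6 + \frac{7}{4} e_{1} - 8 e_{2} - \frac{4}{3} e_{12}; (-3 e_{12})*r = -\frac{21}{4} - 18 e_{1} + 4 e_{2} - 24 e_{12}.
Sum: \frac{169}{12} - \frac{49}{4} e_{1} - \frac{81}{4} e_{2} - \frac{439}{12} e_{12}; translating back through the correspondence:
Answer: \frac{169}{12} - \frac{49}{4}i - \frac{81}{4}j - \frac{439}{12}k


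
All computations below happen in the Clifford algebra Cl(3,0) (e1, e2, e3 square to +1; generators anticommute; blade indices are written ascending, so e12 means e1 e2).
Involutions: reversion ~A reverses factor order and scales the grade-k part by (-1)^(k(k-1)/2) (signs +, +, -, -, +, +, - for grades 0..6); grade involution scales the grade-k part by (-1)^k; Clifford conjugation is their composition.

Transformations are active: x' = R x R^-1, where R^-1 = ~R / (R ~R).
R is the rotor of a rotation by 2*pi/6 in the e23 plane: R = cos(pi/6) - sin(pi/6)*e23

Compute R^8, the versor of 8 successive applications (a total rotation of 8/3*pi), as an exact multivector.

Rotor phase runs at HALF the rotation angle; powers of one rotor simply add phase, so after 8 steps in e23 the phase is 8*pi/6 = 4*pi/3 and R^8 = cos(4*pi/3) - sin(4*pi/3)*e23.
cos(4*pi/3) = -1/2 and sin(4*pi/3) = -sqrt(3)/2, so R^8 = -1/2 + sqrt(3)/2*e23. The net rotation is 2/3*pi (after discarding 1 full turn, each of which contributes a factor -1 to the rotor); the rotor keeps the half-angle phase exactly.
Answer: -1/2 + sqrt(3)/2*e23


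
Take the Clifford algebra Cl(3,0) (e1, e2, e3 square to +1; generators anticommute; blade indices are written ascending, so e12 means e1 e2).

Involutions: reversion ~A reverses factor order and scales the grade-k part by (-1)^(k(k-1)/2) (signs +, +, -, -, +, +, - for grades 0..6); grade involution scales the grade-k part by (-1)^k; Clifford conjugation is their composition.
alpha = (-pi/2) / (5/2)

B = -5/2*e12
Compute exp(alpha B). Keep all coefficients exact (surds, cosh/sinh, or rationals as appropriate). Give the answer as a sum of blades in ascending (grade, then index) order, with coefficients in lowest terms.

B^2 = (-5/2)^2*(e12)^2 = 25/4*(-1) = -25/4 (a basis 2-blade squares to minus the product of its generators' squares).
B^2 = -25/4 — B^2 < 0, so the exponential closes trigonometrically: l = 5/2, alpha*l = -pi/2, so exp(alpha B) = cos(-pi/2) + (sin(-pi/2)/(5/2))*B = 0 + (-2/5)*B.
Answer: e12


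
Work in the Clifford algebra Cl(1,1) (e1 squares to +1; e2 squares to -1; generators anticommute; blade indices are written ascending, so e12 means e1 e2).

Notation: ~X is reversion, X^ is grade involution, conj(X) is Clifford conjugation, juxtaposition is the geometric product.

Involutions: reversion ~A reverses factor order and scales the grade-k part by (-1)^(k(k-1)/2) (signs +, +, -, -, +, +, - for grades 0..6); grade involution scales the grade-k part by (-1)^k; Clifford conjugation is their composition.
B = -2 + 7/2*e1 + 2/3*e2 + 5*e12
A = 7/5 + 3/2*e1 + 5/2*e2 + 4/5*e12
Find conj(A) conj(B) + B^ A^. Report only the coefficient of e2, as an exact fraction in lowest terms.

first term: 287/60 + 151/15*e1 + 263/30*e2 - 263/20*e12
second term: 287/60 + 151/15*e1 + 263/30*e2 + 263/20*e12
Answer: 263/15


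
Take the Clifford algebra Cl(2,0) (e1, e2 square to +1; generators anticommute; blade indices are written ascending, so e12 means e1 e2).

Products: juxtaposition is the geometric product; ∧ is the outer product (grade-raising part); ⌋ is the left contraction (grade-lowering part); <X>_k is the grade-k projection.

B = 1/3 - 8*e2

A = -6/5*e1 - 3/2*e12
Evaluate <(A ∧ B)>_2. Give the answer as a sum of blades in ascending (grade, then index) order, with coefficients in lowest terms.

step 1: -2/5*e1 + 91/10*e12
step 2: 91/10*e12
Answer: 91/10*e12


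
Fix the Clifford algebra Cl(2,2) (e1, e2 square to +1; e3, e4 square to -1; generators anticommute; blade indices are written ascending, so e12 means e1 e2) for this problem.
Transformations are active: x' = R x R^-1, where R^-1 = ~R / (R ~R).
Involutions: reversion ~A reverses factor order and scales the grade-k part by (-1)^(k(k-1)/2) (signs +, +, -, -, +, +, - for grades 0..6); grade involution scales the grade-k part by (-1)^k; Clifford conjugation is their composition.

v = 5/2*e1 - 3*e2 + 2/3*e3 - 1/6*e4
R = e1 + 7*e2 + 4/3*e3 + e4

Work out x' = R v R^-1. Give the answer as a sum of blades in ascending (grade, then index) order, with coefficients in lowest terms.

~R = e1 + 7*e2 + 4/3*e3 + e4, and R ~R = 425/9, so R^-1 = ~R / (425/9).
R v = -173/9 - 41/2*e12 - 8/3*e13 - 8/3*e14 + 26/3*e23 + 11/6*e24 - 8/9*e34
Answer: -2817/850*e1 - 1147/425*e2 - 2234/1275*e3 - 1651/2550*e4


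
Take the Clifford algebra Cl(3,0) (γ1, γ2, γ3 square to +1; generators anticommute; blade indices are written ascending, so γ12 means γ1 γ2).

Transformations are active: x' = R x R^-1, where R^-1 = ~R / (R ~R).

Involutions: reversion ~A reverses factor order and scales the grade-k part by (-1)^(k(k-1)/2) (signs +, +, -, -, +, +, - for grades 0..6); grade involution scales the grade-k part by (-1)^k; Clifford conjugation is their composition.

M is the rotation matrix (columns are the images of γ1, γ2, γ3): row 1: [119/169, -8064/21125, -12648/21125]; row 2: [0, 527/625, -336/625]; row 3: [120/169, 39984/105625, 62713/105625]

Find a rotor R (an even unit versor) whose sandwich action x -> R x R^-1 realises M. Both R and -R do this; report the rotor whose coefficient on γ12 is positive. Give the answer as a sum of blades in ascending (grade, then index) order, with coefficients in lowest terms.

Method: write R = a + b12*γ12 + b13*γ13 + b23*γ23 with a^2 + b12^2 + b13^2 + b23^2 = 1 (so R^-1 = ~R). Expanding the columns R e_j ~R gives tr M = 4a^2 - 1 and, from the antisymmetric part, M21 - M12 = -4a*b12, M13 - M31 = 4a*b13, M32 - M23 = -4a*b23.
Here tr M = 226151/105625, so a^2 = (1 + tr M)/4 = 82944/105625 and a = ±288/325. Taking a = 288/325: M21 - M12 = 8064/21125, M13 - M31 = -27648/21125, M32 - M23 = 96768/105625, giving b12 = -7/65, b13 = -24/65, b23 = -84/325, i.e. R = 288/325 - 7/65*γ12 - 24/65*γ13 - 84/325*γ23.
Its γ12 coefficient is negative, so report the other preimage -R.
Answer: -288/325 + 7/65*γ12 + 24/65*γ13 + 84/325*γ23. Note: both R and -R realise this M (trace 226151/105625); the covering map identifies them, and the γ12-coefficient sign is the tie-breaker.


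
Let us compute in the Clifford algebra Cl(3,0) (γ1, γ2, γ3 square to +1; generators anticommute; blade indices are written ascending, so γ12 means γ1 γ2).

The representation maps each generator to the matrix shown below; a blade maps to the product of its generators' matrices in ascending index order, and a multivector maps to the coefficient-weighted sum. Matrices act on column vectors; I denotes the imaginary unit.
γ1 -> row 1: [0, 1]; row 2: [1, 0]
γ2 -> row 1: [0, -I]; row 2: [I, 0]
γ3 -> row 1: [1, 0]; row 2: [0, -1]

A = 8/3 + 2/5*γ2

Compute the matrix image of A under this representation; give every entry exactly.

M = (8/3)*1 + (2/5)*rho(γ2), summed entrywise (1 is the identity matrix):
Answer: row 1: [8/3, -2*I/5]; row 2: [2*I/5, 8/3]


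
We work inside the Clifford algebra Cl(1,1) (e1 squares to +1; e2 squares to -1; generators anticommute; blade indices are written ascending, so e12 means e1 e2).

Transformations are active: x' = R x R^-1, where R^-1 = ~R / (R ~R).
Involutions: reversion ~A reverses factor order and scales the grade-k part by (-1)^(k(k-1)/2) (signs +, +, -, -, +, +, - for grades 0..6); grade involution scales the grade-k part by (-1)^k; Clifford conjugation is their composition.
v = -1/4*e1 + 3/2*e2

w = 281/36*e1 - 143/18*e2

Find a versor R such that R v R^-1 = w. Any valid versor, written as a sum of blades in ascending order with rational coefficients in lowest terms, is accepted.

Take R = v + w = 68/9*e1 - 58/9*e2. Because q(v) = q(w) = -35/16, conjugation by R sends v exactly to w.
Answer: 68/9*e1 - 58/9*e2


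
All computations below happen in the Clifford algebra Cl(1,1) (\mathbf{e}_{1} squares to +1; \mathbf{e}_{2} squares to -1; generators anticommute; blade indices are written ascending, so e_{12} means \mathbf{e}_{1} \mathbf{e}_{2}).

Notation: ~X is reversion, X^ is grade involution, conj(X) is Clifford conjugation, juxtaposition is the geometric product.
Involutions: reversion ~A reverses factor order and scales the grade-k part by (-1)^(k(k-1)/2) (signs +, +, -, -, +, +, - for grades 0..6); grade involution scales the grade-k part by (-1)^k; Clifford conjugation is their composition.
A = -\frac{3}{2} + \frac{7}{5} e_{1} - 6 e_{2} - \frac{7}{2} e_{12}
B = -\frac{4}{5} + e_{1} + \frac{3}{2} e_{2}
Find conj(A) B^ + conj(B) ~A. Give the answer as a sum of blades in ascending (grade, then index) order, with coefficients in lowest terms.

first term: \frac{58}{5} + \frac{787}{100} e_{1} + \frac{19}{20} e_{2} + \frac{53}{10} e_{12}
second term: -\frac{46}{5} - \frac{487}{100} e_{1} + \frac{71}{20} e_{2} + \frac{53}{10} e_{12}
Answer: \frac{12}{5} + 3 e_{1} + \frac{9}{2} e_{2} + \frac{53}{5} e_{12}


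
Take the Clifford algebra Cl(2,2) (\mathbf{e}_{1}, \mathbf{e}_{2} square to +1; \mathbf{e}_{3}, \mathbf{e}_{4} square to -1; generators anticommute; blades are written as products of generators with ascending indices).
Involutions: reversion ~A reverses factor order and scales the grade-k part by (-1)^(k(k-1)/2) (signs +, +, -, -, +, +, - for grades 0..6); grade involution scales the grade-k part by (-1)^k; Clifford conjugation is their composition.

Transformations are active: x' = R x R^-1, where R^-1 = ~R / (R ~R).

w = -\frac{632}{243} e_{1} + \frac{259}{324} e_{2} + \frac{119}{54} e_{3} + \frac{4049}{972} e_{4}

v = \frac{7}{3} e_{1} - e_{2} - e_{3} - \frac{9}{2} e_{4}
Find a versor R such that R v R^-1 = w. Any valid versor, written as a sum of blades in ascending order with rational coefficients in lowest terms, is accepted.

Why this works: both vectors square to -\frac{533}{36}, so q(v) = q(w) and R = v + w = -\frac{65}{243} e_{1} - \frac{65}{324} e_{2} + \frac{65}{54} e_{3} - \frac{325}{972} e_{4} carries v to w — its own direction survives, the complement (v - w)/2 flips.
Answer: -\frac{65}{243} e_{1} - \frac{65}{324} e_{2} + \frac{65}{54} e_{3} - \frac{325}{972} e_{4}


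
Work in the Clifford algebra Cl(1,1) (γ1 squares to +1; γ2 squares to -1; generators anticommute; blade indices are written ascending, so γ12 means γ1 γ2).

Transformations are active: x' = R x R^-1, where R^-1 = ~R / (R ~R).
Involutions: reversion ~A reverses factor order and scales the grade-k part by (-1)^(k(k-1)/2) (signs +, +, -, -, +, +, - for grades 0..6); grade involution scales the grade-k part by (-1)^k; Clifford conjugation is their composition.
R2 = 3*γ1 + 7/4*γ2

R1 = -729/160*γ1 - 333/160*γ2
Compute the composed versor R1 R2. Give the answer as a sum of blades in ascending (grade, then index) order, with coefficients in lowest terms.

Distribute over the terms of R1 (each basis-blade product reordered to ascending indices, repeated generators contracted through their squares):
(-729/160*γ1) R2 = -2187/160 - 5103/640*γ12
(-333/160*γ2) R2 = 2331/640 + 999/160*γ12
Summing the partial products and collecting blades:
Answer: -6417/640 - 1107/640*γ12


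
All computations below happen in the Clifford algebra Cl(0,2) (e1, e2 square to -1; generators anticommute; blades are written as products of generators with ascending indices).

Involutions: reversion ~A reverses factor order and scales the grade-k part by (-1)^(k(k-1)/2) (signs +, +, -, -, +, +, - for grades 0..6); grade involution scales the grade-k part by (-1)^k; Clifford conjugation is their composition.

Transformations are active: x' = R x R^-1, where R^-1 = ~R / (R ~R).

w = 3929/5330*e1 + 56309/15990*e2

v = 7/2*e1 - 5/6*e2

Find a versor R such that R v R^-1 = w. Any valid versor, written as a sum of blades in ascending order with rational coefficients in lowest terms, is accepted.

Sketch: the shared square -233/18 makes R = v + w = 11292/2665*e1 + 7164/2665*e2 the natural versor; its sandwich fixes that direction, negates (v - w)/2, and sends v to w.
Answer: 11292/2665*e1 + 7164/2665*e2


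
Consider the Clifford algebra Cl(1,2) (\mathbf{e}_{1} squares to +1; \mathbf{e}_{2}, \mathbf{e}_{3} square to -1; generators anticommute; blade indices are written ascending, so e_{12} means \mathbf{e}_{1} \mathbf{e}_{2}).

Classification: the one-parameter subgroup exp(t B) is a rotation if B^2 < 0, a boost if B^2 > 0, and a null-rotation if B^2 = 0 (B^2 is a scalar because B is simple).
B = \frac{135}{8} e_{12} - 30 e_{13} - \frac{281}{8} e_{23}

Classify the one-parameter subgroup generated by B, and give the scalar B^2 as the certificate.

B^2 term by term: the squares give (\frac{135}{8})^2*(e_{12})^2 + (-30)^2*(e_{13})^2 + (-\frac{281}{8})^2*(e_{23})^2 = \frac{18225}{64}*(+1) + 900*(+1) + \frac{78961}{64}*(-1) = -49 (each basis 2-blade squares to minus the product of its generators' squares); cross terms between blades sharing an index anticommute and cancel. So B^2 = -49.
Answer: rotation, certificate B^2 = -49. Certificate logic: -49 is a conjugation-invariant scalar, so its sign fixes rotation versus boost versus null-rotation outright.


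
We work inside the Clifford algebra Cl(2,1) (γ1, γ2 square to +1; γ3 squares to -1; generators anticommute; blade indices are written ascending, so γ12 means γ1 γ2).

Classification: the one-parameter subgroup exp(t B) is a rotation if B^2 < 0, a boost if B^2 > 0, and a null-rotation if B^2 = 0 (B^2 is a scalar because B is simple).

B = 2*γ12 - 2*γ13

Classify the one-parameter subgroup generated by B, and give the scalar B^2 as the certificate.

B^2 term by term: the squares give (2)^2*(γ12)^2 + (-2)^2*(γ13)^2 = 4*(-1) + 4*(+1) = 0 (each basis 2-blade squares to minus the product of its generators' squares); cross terms between blades sharing an index anticommute and cancel. So B^2 = 0.
Answer: null-rotation, certificate B^2 = 0. Note: conjugating B changes its blade decomposition but never the scalar B^2 = 0, whose sign settles the classification.


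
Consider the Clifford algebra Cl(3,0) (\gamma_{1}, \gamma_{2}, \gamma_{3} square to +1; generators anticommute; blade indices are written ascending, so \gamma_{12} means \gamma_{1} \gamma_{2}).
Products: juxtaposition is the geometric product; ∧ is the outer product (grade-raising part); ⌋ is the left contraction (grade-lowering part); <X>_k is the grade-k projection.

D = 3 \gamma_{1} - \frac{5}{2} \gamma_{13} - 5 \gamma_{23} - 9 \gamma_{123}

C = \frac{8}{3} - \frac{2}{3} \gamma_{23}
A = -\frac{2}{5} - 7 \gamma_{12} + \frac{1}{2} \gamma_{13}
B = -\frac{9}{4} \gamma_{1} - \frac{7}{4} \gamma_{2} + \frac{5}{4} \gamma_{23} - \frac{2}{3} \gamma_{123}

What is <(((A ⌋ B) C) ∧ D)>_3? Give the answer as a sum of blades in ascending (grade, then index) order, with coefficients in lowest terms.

step 1: \frac{9}{10} \gamma_{1} + \frac{11}{30} \gamma_{2} - \frac{14}{3} \gamma_{3} - \frac{1}{2} \gamma_{23} + \frac{4}{15} \gamma_{123}
step 2: -\frac{1}{3} + \frac{116}{45} \gamma_{1} - \frac{32}{15} \gamma_{2} - \frac{571}{45} \gamma_{3} - \frac{4}{3} \gamma_{23} + \frac{1}{9} \gamma_{123}
step 3: -\gamma_{1} + \frac{32}{5} \gamma_{12} + \frac{389}{10} \gamma_{13} + \frac{5}{3} \gamma_{23} - \frac{173}{9} \gamma_{123}
step 4: -\frac{173}{9} \gamma_{123}
Answer: -\frac{173}{9} \gamma_{123}


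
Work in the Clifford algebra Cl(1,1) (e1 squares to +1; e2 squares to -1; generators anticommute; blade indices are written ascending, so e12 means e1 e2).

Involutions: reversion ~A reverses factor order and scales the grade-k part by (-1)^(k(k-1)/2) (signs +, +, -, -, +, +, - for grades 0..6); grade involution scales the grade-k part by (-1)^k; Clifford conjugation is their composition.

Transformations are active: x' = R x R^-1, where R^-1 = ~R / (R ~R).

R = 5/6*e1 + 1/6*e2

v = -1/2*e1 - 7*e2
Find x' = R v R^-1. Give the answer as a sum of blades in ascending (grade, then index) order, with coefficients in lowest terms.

~R = 5/6*e1 + 1/6*e2, and R ~R = 2/3, so R^-1 = ~R / (2/3).
R v = 3/4 - 23/4*e12
Answer: 19/8*e1 + 59/8*e2


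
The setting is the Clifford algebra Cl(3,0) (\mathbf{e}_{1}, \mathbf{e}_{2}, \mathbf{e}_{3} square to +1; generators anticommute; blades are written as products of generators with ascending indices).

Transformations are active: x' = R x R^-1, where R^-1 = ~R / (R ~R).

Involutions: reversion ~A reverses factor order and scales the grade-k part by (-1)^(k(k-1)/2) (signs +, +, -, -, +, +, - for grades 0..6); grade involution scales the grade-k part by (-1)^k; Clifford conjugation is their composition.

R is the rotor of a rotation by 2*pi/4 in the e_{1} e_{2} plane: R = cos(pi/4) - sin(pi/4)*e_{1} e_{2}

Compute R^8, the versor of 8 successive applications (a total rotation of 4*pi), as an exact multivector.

Half-angle bookkeeping: 8 applications in e_{1} e_{2} add up to rotor phase 8*pi/4 = 2 \pi, so R^8 = cos(2 \pi) - sin(2 \pi)*e_{1} e_{2}.
cos(2 \pi) = 1 and sin(2 \pi) = 0, so R^8 = 1. The total rotation 4*pi is 2 full turns, so every vector returns to itself, yet the rotor is +1, back on the identity sheet (an even number of 2*pi turns).
Answer: 1


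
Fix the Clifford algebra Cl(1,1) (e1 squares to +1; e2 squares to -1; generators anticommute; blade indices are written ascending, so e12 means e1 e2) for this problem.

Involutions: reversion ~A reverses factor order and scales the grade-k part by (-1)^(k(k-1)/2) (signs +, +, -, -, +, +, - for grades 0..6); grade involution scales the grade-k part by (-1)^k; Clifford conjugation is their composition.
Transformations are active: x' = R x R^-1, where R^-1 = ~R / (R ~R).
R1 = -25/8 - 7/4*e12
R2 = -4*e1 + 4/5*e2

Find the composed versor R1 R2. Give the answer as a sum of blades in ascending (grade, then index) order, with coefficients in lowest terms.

Distribute over the terms of R1 (each basis-blade product reordered to ascending indices, repeated generators contracted through their squares):
(-25/8) R2 = 25/2*e1 - 5/2*e2
(-7/4*e12) R2 = 7/5*e1 - 7*e2
Summing the partial products and collecting blades:
Answer: 139/10*e1 - 19/2*e2


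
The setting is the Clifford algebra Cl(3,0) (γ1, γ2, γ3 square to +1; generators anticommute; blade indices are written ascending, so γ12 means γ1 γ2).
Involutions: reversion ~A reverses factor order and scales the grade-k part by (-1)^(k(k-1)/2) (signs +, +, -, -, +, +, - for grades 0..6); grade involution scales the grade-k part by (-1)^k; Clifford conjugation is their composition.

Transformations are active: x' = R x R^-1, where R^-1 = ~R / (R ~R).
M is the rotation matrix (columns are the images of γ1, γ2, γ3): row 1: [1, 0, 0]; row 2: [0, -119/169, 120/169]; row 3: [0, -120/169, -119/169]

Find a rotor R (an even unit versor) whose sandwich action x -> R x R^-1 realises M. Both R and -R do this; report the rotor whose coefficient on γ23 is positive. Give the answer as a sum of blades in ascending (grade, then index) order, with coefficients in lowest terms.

Method: write R = a + b12*γ12 + b13*γ13 + b23*γ23 with a^2 + b12^2 + b13^2 + b23^2 = 1 (so R^-1 = ~R). Expanding the columns R e_j ~R gives tr M = 4a^2 - 1 and, from the antisymmetric part, M21 - M12 = -4a*b12, M13 - M31 = 4a*b13, M32 - M23 = -4a*b23.
Here tr M = -69/169, so a^2 = (1 + tr M)/4 = 25/169 and a = ±5/13. Taking a = 5/13: M21 - M12 = 0, M13 - M31 = 0, M32 - M23 = -240/169, giving b12 = 0, b13 = 0, b23 = 12/13, i.e. R = 5/13 + 12/13*γ23.
Its γ23 coefficient is already positive.
Answer: 5/13 + 12/13*γ23. Note: both R and -R realise this M (trace -69/169); the covering map identifies them, and the γ23-coefficient sign is the tie-breaker.


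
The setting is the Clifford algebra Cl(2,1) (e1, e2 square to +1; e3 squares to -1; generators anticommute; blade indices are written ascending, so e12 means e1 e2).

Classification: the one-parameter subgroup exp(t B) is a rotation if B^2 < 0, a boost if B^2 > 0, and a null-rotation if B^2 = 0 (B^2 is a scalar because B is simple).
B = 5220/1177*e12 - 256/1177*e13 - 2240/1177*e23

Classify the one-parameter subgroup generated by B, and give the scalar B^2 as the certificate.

B^2 term by term: the squares give (5220/1177)^2*(e12)^2 + (-256/1177)^2*(e13)^2 + (-2240/1177)^2*(e23)^2 = 27248400/1385329*(-1) + 65536/1385329*(+1) + 5017600/1385329*(+1) = -16 (each basis 2-blade squares to minus the product of its generators' squares); cross terms between blades sharing an index anticommute and cancel. So B^2 = -16.
Answer: rotation, certificate B^2 = -16. Key observation: B^2 = -16 is a conjugation invariant, so its sign decides the class regardless of the surface form of B.


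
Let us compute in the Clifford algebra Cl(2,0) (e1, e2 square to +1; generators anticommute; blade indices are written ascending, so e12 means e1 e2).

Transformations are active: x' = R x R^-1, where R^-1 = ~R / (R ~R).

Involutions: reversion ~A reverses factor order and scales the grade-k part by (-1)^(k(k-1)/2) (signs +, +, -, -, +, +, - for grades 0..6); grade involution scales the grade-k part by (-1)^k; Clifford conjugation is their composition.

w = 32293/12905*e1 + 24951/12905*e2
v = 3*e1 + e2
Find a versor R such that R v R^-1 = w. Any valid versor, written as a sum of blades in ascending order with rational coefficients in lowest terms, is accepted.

Sketch: the shared square 10 makes R = v + w = 71008/12905*e1 + 37856/12905*e2 the natural versor; its sandwich fixes that direction, negates (v - w)/2, and sends v to w.
Answer: 71008/12905*e1 + 37856/12905*e2


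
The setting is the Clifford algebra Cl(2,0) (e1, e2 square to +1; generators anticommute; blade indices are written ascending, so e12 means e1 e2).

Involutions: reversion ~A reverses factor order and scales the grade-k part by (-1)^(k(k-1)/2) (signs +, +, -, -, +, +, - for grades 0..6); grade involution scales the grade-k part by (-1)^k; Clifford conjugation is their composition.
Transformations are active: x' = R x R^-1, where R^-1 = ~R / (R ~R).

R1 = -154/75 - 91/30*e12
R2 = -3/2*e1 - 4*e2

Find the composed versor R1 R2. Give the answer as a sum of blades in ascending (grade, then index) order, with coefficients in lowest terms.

Distribute over the terms of R1 (each basis-blade product reordered to ascending indices, repeated generators contracted through their squares):
(-154/75) R2 = 77/25*e1 + 616/75*e2
(-91/30*e12) R2 = 182/15*e1 - 91/20*e2
Summing the partial products and collecting blades:
Answer: 1141/75*e1 + 1099/300*e2


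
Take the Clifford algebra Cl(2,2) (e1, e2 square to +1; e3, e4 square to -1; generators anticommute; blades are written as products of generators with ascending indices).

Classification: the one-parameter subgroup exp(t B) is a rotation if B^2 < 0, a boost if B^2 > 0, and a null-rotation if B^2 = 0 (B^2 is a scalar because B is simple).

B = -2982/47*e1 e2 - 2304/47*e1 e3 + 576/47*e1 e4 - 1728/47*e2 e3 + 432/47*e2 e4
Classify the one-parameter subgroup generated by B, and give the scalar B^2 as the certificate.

B^2 term by term: the squares give (-2982/47)^2*(e1 e2)^2 + (-2304/47)^2*(e1 e3)^2 + (576/47)^2*(e1 e4)^2 + (-1728/47)^2*(e2 e3)^2 + (432/47)^2*(e2 e4)^2 = 8892324/2209*(-1) + 5308416/2209*(+1) + 331776/2209*(+1) + 2985984/2209*(+1) + 186624/2209*(+1) = -36 (each basis 2-blade squares to minus the product of its generators' squares); cross terms between blades sharing an index anticommute and cancel; the commuting (index-disjoint) pairs give grade-4 terms 2*c*c'*(blade product), which cancel blade by blade — e1 e2 e3 e4: 1990656/2209 - 1990656/2209 = 0 — confirming B is simple. So B^2 = -36.
Answer: rotation, certificate B^2 = -36. Why this suffices: the scalar -36 survives any versor conjugation, so its sign alone determines the class however B is presented.


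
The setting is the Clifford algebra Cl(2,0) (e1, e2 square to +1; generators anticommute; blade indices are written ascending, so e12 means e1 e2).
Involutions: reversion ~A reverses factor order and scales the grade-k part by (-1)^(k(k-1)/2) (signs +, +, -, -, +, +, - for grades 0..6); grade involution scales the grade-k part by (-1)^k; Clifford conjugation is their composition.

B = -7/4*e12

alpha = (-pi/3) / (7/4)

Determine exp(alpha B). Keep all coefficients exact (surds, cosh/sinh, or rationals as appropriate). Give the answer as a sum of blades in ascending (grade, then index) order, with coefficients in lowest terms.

B^2 = (-7/4)^2*(e12)^2 = 49/16*(-1) = -49/16 (a basis 2-blade squares to minus the product of its generators' squares).
B^2 = -49/16 — a negative square means the series sums to a rotation: l = 7/4, alpha*l = -pi/3, so exp(alpha B) = cos(-pi/3) + (sin(-pi/3)/(7/4))*B = 1/2 + (-2*sqrt(3)/7)*B.
Answer: 1/2 + sqrt(3)/2*e12


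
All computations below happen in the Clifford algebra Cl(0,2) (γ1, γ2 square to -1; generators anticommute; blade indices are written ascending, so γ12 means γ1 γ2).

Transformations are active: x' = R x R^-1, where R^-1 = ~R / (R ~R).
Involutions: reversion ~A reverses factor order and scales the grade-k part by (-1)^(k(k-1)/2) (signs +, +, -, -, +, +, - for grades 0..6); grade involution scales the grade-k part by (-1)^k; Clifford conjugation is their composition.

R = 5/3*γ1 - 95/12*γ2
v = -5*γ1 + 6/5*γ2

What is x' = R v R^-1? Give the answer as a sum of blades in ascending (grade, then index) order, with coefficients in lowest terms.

~R = 5/3*γ1 - 95/12*γ2, and R ~R = -9425/144, so R^-1 = ~R / (-9425/144).
R v = 107/6 - 451/12*γ12
Answer: 7713/1885*γ1 + 1174/377*γ2


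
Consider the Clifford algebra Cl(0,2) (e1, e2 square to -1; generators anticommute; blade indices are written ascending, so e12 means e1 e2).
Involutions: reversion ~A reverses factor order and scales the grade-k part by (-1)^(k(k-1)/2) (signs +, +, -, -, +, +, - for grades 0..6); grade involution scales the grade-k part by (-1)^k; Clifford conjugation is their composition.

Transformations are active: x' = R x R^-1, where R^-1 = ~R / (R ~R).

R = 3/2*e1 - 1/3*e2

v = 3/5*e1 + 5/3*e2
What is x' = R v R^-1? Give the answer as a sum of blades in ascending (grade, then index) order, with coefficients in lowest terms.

~R = 3/2*e1 - 1/3*e2, and R ~R = -85/36, so R^-1 = ~R / (-85/36).
R v = -31/90 + 27/10*e12
Answer: -69/425*e1 - 2249/1275*e2


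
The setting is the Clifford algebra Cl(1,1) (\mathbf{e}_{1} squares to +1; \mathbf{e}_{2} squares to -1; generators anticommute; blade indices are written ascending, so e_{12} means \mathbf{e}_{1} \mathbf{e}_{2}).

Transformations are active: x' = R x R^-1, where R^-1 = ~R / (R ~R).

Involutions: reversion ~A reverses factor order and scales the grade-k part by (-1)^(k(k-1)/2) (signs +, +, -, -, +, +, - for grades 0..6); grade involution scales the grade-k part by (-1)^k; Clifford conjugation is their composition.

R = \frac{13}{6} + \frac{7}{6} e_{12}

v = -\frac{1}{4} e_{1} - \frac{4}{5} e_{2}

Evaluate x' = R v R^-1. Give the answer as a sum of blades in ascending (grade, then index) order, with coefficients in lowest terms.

~R = \frac{13}{6} - \frac{7}{6} e_{12}, and R ~R = \frac{10}{3}, so R^-1 = ~R / (\frac{10}{3}).
R v = \frac{47}{120} e_{1} - \frac{173}{120} e_{2}
Answer: \frac{911}{1200} e_{1} - \frac{1289}{1200} e_{2}


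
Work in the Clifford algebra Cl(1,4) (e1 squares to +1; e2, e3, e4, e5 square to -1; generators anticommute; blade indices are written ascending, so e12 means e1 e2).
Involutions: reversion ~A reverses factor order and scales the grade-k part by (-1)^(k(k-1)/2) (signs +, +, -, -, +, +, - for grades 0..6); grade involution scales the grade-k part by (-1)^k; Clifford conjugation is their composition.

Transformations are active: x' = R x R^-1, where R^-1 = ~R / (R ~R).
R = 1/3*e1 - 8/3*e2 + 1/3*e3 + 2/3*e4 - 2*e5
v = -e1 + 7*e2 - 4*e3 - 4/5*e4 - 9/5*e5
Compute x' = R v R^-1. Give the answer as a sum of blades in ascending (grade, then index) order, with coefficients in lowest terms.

~R = 1/3*e1 - 8/3*e2 + 1/3*e3 + 2/3*e4 - 2*e5, and R ~R = -104/9, so R^-1 = ~R / (-104/9).
R v = 83/5 - 1/3*e12 - e13 + 2/5*e14 - 13/5*e15 + 25/3*e23 - 38/15*e24 + 94/5*e25 + 12/5*e34 - 43/5*e35 - 14/5*e45
Answer: 11/260*e1 + 43/65*e2 + 791/260*e3 - 29/26*e4 + 981/130*e5


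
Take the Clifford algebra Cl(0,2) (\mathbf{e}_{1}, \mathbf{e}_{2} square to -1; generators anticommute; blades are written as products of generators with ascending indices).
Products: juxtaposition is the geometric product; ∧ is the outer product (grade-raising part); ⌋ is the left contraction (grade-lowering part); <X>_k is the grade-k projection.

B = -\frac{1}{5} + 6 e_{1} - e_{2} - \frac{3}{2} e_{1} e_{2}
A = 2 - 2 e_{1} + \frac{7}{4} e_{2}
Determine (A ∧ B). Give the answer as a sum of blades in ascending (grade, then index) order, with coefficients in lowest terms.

step 1: -\frac{2}{5} + \frac{62}{5} e_{1} - \frac{47}{20} e_{2} - \frac{23}{2} e_{1} e_{2}
Answer: -\frac{2}{5} + \frac{62}{5} e_{1} - \frac{47}{20} e_{2} - \frac{23}{2} e_{1} e_{2}


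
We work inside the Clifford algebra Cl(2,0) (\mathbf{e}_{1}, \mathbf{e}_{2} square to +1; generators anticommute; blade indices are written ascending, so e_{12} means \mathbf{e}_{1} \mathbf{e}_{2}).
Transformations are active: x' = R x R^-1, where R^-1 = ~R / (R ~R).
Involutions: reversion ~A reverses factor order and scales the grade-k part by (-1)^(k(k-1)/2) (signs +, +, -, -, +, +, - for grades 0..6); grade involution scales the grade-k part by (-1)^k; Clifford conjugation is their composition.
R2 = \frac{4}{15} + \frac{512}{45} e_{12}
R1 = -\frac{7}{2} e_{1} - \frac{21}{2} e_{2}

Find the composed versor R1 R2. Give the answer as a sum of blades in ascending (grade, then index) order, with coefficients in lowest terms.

Distribute over the terms of R1 (each basis-blade product reordered to ascending indices, repeated generators contracted through their squares):
(-\frac{7}{2} e_{1}) R2 = -\frac{14}{15} e_{1} - \frac{1792}{45} e_{2}
(-\frac{21}{2} e_{2}) R2 = \frac{1792}{15} e_{1} - \frac{14}{5} e_{2}
Summing the partial products and collecting blades:
Answer: \frac{1778}{15} e_{1} - \frac{1918}{45} e_{2}


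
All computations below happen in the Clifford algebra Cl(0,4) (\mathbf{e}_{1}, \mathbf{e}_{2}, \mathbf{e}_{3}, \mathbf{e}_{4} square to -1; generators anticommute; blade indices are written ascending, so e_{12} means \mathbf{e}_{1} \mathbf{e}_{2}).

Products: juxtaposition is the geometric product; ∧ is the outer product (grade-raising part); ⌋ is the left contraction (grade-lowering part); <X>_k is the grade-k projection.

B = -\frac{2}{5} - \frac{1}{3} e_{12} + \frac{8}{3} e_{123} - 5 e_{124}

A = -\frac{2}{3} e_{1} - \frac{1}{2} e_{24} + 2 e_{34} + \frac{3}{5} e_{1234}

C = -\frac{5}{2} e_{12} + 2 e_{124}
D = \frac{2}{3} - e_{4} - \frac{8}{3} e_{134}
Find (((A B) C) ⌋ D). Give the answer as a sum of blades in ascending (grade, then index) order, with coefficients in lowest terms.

step 1: -\frac{67}{30} e_{1} - \frac{2}{9} e_{2} - 3 e_{3} - \frac{8}{5} e_{4} + \frac{1}{6} e_{14} + \frac{16}{9} e_{23} - \frac{47}{15} e_{24} - \frac{3}{5} e_{34} + 10 e_{123} + \frac{16}{3} e_{124} + \frac{4}{3} e_{134} - \frac{68}{75} e_{1234}
step 2: \frac{32}{3} + \frac{307}{45} e_{1} - \frac{21}{4} e_{2} + \frac{1739}{75} e_{3} + \frac{40}{3} e_{4} + \frac{16}{5} e_{12} - \frac{40}{9} e_{13} + \frac{133}{18} e_{14} + \frac{8}{3} e_{23} + \frac{293}{60} e_{24} - \frac{334}{15} e_{34} + \frac{87}{10} e_{123} + 4 e_{124} + \frac{32}{9} e_{134} + \frac{10}{3} e_{234} - \frac{9}{2} e_{1234}
step 3: \frac{296}{27} - \frac{2672}{45} e_{1} - \frac{532}{27} e_{3} - \frac{608}{27} e_{4} + \frac{320}{9} e_{13} - \frac{13912}{225} e_{14} + \frac{2456}{135} e_{34} - \frac{256}{9} e_{134}
Answer: \frac{296}{27} - \frac{2672}{45} e_{1} - \frac{532}{27} e_{3} - \frac{608}{27} e_{4} + \frac{320}{9} e_{13} - \frac{13912}{225} e_{14} + \frac{2456}{135} e_{34} - \frac{256}{9} e_{134}


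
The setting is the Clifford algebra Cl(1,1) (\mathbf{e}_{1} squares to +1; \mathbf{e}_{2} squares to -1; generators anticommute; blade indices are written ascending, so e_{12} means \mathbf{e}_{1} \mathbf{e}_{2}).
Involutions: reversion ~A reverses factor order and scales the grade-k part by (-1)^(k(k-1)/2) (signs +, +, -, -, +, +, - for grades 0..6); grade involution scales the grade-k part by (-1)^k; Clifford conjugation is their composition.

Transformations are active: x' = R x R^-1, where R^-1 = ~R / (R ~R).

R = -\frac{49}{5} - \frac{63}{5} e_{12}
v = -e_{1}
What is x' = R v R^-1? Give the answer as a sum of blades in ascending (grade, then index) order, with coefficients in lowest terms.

~R = -\frac{49}{5} + \frac{63}{5} e_{12}, and R ~R = -\frac{1568}{25}, so R^-1 = ~R / (-\frac{1568}{25}).
R v = \frac{49}{5} e_{1} - \frac{63}{5} e_{2}
Answer: \frac{65}{16} e_{1} - \frac{63}{16} e_{2}


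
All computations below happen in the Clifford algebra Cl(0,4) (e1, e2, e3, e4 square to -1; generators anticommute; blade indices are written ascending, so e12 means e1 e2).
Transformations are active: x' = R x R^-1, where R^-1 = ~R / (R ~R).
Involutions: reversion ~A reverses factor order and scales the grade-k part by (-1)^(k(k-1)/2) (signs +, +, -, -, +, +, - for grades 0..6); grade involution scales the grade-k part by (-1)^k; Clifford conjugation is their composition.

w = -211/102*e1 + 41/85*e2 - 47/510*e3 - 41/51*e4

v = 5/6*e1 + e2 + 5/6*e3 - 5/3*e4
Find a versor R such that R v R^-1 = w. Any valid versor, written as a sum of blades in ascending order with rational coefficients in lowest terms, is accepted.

Why this works: both vectors square to -31/6, so q(v) = q(w) and R = v + w = -21/17*e1 + 126/85*e2 + 63/85*e3 - 42/17*e4 carries v to w — its own direction survives, the complement (v - w)/2 flips.
Answer: -21/17*e1 + 126/85*e2 + 63/85*e3 - 42/17*e4
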